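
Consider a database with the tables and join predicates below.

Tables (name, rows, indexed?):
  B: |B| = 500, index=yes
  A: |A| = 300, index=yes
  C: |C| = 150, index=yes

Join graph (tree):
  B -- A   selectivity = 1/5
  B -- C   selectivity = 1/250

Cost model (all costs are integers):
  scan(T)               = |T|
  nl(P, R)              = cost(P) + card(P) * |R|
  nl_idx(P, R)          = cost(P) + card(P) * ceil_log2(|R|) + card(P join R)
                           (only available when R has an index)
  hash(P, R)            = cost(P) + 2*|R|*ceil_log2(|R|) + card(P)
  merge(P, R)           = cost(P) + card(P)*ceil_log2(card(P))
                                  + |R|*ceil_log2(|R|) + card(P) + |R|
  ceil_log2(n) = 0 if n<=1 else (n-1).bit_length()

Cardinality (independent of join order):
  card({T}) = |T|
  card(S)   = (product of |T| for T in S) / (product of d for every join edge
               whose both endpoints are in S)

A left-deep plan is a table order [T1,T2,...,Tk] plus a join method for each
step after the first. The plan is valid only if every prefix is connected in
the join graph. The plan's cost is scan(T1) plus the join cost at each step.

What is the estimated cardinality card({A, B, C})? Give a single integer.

Tables in S: A(300), B(500), C(150)
Edges inside S: B-A(d=5), B-C(d=250)
numerator = 300 * 500 * 150 = 22500000
denominator = 5 * 250 = 1250
card(S) = 22500000 / 1250 = 18000

18000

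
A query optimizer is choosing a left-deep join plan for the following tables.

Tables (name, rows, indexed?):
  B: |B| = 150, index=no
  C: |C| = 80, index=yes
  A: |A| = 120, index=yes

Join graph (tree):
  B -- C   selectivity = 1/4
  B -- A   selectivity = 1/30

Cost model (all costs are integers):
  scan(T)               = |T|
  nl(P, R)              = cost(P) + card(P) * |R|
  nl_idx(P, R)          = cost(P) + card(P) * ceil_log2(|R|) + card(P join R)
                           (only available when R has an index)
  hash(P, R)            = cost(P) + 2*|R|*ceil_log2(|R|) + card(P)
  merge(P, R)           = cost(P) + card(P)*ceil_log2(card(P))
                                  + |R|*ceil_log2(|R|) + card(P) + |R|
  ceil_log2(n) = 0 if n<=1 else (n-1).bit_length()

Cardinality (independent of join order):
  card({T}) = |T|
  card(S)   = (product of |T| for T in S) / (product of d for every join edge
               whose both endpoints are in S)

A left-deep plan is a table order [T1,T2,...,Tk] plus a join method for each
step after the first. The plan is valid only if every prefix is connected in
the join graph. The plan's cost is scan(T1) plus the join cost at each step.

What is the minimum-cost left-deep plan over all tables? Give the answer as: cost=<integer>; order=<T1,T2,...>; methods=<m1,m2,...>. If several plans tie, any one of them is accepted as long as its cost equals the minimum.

Selinger DP (subsets sized 1..n):
  {B}: scan cost=150, card=150
  {C}: scan cost=80, card=80
  {A}: scan cost=120, card=120
  {BC}: card=3000; try (C,hash)→1420, (B,merge)→2070, (C,merge)→2140, (B,hash)→2560, (C,nl_idx)→4200, (B,nl)→12080 …(+1); best=1420 via (C,hash)
  {AB}: card=600; try (A,nl_idx)→1800, (A,hash)→1980, (B,merge)→2430, (A,merge)→2460, (B,hash)→2640, (B,nl)→18120 …(+1); best=1800 via (A,nl_idx)
  {ABC}: card=12000; try (C,hash)→3520, (A,hash)→6100, (C,merge)→9040, (C,nl_idx)→18000, (A,nl_idx)→34420, (A,merge)→41380 …(+2); best=3520 via (C,hash)

cost=3520; order=B,A,C; methods=nl_idx,hash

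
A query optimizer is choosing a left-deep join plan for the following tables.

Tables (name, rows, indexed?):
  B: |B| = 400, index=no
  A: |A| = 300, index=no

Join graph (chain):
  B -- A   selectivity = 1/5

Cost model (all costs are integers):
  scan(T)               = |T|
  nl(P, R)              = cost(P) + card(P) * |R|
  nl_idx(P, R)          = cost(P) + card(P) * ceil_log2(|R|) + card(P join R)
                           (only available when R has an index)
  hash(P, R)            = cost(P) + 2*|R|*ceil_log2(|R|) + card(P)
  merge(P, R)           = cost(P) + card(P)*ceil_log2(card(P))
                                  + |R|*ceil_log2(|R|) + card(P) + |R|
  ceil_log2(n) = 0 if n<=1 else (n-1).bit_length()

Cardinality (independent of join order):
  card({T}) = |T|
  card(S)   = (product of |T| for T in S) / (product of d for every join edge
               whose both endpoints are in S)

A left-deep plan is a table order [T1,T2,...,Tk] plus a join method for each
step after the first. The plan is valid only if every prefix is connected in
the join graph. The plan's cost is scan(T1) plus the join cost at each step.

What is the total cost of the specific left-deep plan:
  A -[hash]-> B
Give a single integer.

step 1: scan A: cost=300, card=300
step 2: join B via hash
    card(P join B) = 300*400/(5) = 24000
    cost = 300 + 2*400*9 + 300 = 7800

7800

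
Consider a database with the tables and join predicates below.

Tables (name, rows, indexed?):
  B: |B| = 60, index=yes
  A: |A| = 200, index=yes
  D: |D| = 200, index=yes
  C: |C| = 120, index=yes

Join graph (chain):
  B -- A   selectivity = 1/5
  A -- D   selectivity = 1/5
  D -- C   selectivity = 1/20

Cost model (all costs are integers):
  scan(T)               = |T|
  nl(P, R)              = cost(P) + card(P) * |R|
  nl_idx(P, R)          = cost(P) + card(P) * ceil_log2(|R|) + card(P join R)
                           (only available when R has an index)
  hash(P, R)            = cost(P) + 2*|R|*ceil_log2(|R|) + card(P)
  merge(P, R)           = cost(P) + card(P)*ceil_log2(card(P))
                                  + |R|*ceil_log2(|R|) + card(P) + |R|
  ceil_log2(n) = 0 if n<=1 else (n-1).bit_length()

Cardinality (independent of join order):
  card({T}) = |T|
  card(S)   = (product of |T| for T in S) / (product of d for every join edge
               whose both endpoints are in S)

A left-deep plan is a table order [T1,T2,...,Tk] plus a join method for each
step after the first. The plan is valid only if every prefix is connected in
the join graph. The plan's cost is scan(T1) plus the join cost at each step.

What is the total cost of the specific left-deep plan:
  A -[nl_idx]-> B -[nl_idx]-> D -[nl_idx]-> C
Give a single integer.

1367000

step 1: scan A: cost=200, card=200
step 2: join B via nl_idx
    card(P join B) = 200*60/(5) = 2400
    cost = 200 + 200*6 + 2400 = 3800
step 3: join D via nl_idx
    card(P join D) = 2400*200/(5) = 96000
    cost = 3800 + 2400*8 + 96000 = 119000
step 4: join C via nl_idx
    card(P join C) = 96000*120/(20) = 576000
    cost = 119000 + 96000*7 + 576000 = 1367000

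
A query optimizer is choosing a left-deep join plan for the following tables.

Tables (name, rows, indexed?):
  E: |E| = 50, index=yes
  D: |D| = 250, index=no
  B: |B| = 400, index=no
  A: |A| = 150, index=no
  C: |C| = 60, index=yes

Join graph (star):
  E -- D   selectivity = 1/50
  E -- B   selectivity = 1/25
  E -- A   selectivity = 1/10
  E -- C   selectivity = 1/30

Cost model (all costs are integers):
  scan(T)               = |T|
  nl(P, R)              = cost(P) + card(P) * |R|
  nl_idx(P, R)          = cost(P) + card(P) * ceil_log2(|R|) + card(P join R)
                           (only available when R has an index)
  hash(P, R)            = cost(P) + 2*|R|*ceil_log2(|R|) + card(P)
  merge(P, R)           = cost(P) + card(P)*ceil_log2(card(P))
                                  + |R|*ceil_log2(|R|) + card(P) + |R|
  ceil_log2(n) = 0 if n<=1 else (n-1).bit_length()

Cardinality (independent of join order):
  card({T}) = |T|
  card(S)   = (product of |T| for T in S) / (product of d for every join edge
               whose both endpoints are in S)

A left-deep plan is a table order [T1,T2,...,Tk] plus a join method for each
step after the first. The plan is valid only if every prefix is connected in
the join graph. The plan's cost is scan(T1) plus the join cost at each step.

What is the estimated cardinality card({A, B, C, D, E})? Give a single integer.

Tables in S: A(150), B(400), C(60), D(250), E(50)
Edges inside S: E-D(d=50), E-B(d=25), E-A(d=10), E-C(d=30)
numerator = 150 * 400 * 60 * 250 * 50 = 45000000000
denominator = 50 * 25 * 10 * 30 = 375000
card(S) = 45000000000 / 375000 = 120000

120000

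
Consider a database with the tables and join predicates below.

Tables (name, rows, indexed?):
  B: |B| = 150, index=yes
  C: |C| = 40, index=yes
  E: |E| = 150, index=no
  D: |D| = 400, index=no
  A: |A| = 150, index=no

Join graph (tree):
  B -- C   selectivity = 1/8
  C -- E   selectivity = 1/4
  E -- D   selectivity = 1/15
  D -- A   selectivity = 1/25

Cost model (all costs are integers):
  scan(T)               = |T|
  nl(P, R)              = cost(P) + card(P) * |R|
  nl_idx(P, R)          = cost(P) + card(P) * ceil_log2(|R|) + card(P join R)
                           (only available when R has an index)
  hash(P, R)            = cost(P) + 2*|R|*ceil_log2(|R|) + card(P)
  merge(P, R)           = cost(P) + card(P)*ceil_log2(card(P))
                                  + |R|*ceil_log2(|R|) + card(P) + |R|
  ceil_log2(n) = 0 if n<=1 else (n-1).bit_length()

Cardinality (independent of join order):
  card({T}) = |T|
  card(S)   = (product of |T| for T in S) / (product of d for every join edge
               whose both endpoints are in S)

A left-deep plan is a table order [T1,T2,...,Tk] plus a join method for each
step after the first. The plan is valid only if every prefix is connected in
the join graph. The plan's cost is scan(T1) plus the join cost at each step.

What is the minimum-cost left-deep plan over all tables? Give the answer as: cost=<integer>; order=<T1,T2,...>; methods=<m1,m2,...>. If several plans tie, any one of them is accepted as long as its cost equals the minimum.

cost=274880; order=D,A,E,C,B; methods=hash,hash,hash,hash

Selinger DP (subsets sized 1..n):
  {B}: scan cost=150, card=150
  {C}: scan cost=40, card=40
  {E}: scan cost=150, card=150
  {D}: scan cost=400, card=400
  {A}: scan cost=150, card=150
  {BC}: card=750; try (C,hash)→780, (B,nl_idx)→1110, (B,merge)→1670, (C,merge)→1780, (C,nl_idx)→1800, (B,hash)→2480 …(+2); best=780 via (C,hash)
  {CE}: card=1500; try (C,hash)→780, (E,merge)→1670, (C,merge)→1780, (E,hash)→2480, (C,nl_idx)→2550, (E,nl)→6040 …(+1); best=780 via (C,hash)
  {DE}: card=4000; try (E,hash)→3200, (D,merge)→5500, (E,merge)→5750, (D,hash)→7500, (D,nl)→60150, (E,nl)→60400; best=3200 via (E,hash)
  {AD}: card=2400; try (A,hash)→3200, (D,merge)→5500, (A,merge)→5750, (D,hash)→7500, (D,nl)→60150, (A,nl)→60400; best=3200 via (A,hash)
  {BCE}: card=28125; try (E,hash)→3930, (B,hash)→4680, (E,merge)→10380, (B,merge)→20130, (B,nl_idx)→40905, (E,nl)→113280 …(+1); best=3930 via (E,hash)
  {CDE}: card=40000; try (C,hash)→7680, (D,hash)→9480, (D,merge)→22780, (C,merge)→55480, (C,nl_idx)→67200, (C,nl)→163200 …(+1); best=7680 via (C,hash)
  {ADE}: card=24000; try (E,hash)→8000, (A,hash)→9600, (E,merge)→35750, (A,merge)→56550, (E,nl)→363200, (A,nl)→603200; best=8000 via (E,hash)
  {BCDE}: card=750000; try (D,hash)→39255, (B,hash)→50080, (D,merge)→457930, (B,merge)→689030, (B,nl_idx)→1077680, (B,nl)→6007680 …(+1); best=39255 via (D,hash)
  {ACDE}: card=240000; try (C,hash)→32480, (A,hash)→50080, (C,nl_idx)→392000, (C,merge)→392280, (A,merge)→689030, (C,nl)→968000 …(+1); best=32480 via (C,hash)
  {ABCDE}: card=4500000; try (B,hash)→274880, (A,hash)→791655, (B,merge)→4593830, (B,nl_idx)→6452480, (A,merge)→15790605, (B,nl)→36032480 …(+1); best=274880 via (B,hash)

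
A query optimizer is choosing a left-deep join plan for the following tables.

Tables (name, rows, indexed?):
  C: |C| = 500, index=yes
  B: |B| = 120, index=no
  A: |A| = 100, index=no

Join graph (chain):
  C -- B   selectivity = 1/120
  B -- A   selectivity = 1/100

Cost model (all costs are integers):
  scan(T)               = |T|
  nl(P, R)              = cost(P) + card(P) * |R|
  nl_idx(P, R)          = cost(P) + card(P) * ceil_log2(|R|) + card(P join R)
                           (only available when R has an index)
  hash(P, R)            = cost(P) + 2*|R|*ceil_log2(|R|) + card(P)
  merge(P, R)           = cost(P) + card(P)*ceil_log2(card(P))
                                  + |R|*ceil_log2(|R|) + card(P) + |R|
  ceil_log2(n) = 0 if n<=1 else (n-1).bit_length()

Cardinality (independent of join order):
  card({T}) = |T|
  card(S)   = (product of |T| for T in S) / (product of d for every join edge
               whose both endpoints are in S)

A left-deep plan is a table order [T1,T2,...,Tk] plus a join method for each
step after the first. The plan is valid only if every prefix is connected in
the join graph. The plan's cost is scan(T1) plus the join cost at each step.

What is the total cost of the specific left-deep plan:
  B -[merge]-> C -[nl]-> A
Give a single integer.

56080

step 1: scan B: cost=120, card=120
step 2: join C via merge
    card(P join C) = 120*500/(120) = 500
    cost = 120 + 120*7 + 500*9 + 120 + 500 = 6080
step 3: join A via nl
    card(P join A) = 500*100/(100) = 500
    cost = 6080 + 500*100 = 56080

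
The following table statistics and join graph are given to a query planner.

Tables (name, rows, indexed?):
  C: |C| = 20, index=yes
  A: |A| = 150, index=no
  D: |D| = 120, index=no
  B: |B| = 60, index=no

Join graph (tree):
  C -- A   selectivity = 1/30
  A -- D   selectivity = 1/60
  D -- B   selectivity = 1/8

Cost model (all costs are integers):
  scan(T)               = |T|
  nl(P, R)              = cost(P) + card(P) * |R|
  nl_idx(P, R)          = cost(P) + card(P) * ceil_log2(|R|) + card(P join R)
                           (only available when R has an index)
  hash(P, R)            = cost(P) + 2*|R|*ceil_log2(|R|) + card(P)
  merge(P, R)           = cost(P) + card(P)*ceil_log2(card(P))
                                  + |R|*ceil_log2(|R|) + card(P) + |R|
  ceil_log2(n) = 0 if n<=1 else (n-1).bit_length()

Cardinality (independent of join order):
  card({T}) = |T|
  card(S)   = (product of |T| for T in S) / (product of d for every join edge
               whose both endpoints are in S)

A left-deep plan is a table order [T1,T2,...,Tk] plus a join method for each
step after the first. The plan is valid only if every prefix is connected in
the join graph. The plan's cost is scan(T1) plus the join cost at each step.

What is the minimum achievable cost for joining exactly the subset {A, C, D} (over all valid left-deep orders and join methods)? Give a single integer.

2260

Selinger DP over subsets of {A,C,D}:
  {C}: scan cost=20, card=20
  {A}: scan cost=150, card=150
  {D}: scan cost=120, card=120
  {AC}: card=100; try (C,hash)→500, (C,nl_idx)→1000, (A,merge)→1490, (C,merge)→1620, (A,hash)→2440, (A,nl)→3020 …(+1); best=500 via (C,hash)
  {AD}: card=300; try (D,hash)→1980, (A,merge)→2430, (D,merge)→2460, (A,hash)→2640, (A,nl)→18120, (D,nl)→18150; best=1980 via (D,hash)
  {ACD}: card=200; try (D,merge)→2260, (D,hash)→2280, (C,hash)→2480, (C,nl_idx)→3680, (C,merge)→5100, (C,nl)→7980 …(+1); best=2260 via (D,merge)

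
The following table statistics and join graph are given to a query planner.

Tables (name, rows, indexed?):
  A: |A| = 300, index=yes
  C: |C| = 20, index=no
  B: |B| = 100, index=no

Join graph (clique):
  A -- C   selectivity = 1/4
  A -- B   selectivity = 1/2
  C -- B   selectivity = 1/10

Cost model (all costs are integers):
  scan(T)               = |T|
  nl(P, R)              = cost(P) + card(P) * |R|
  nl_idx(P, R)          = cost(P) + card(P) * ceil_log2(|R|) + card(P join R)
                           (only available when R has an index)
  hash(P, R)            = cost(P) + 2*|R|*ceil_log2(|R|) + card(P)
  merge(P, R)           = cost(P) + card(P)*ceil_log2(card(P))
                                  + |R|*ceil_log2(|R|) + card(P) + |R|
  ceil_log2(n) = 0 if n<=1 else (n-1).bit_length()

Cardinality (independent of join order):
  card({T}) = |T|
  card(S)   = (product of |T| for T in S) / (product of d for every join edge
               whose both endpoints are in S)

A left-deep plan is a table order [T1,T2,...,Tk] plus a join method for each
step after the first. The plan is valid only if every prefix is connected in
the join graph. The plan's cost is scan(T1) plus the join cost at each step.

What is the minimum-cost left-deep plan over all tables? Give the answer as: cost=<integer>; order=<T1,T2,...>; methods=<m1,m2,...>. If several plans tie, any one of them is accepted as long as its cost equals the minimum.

Selinger DP (subsets sized 1..n):
  {A}: scan cost=300, card=300
  {C}: scan cost=20, card=20
  {B}: scan cost=100, card=100
  {AC}: card=1500; try (C,hash)→800, (A,nl_idx)→1700, (A,merge)→3140, (C,merge)→3420, (A,hash)→5440, (A,nl)→6020 …(+1); best=800 via (C,hash)
  {AB}: card=15000; try (B,hash)→2000, (A,merge)→3900, (B,merge)→4100, (A,hash)→5600, (A,nl_idx)→16000, (A,nl)→30100 …(+1); best=2000 via (B,hash)
  {BC}: card=200; try (C,hash)→400, (B,merge)→940, (C,merge)→1020, (B,hash)→1440, (B,nl)→2020, (C,nl)→2100; best=400 via (C,hash)
  {ABC}: card=7500; try (B,hash)→3700, (A,merge)→5200, (A,hash)→6000, (A,nl_idx)→9700, (C,hash)→17200, (B,merge)→19600 …(+4); best=3700 via (B,hash)

cost=3700; order=A,C,B; methods=hash,hash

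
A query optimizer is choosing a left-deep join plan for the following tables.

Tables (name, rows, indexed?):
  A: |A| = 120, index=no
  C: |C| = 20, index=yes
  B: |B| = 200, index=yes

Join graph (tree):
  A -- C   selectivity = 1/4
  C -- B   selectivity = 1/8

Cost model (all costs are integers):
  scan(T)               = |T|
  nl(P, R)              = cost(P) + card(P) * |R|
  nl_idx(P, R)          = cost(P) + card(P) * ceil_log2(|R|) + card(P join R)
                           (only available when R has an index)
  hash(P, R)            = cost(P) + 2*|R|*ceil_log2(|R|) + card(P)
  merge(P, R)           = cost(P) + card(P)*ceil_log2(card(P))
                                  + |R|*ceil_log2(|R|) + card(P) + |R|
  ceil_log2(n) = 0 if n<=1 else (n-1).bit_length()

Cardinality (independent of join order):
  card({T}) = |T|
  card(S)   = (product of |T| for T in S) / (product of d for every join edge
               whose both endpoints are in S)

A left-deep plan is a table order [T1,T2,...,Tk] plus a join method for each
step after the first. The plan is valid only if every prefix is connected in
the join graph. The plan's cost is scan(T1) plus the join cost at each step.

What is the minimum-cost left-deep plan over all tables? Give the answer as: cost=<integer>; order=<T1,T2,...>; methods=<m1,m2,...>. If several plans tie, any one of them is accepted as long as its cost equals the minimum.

Selinger DP (subsets sized 1..n):
  {A}: scan cost=120, card=120
  {C}: scan cost=20, card=20
  {B}: scan cost=200, card=200
  {AC}: card=600; try (C,hash)→440, (A,merge)→1100, (C,merge)→1200, (C,nl_idx)→1320, (A,hash)→1720, (A,nl)→2420 …(+1); best=440 via (C,hash)
  {BC}: card=500; try (C,hash)→600, (B,nl_idx)→680, (C,nl_idx)→1700, (B,merge)→1940, (C,merge)→2120, (B,hash)→3240 …(+2); best=600 via (C,hash)
  {ABC}: card=15000; try (A,hash)→2780, (B,hash)→4240, (A,merge)→6560, (B,merge)→8840, (B,nl_idx)→20240, (A,nl)→60600 …(+1); best=2780 via (A,hash)

cost=2780; order=B,C,A; methods=hash,hash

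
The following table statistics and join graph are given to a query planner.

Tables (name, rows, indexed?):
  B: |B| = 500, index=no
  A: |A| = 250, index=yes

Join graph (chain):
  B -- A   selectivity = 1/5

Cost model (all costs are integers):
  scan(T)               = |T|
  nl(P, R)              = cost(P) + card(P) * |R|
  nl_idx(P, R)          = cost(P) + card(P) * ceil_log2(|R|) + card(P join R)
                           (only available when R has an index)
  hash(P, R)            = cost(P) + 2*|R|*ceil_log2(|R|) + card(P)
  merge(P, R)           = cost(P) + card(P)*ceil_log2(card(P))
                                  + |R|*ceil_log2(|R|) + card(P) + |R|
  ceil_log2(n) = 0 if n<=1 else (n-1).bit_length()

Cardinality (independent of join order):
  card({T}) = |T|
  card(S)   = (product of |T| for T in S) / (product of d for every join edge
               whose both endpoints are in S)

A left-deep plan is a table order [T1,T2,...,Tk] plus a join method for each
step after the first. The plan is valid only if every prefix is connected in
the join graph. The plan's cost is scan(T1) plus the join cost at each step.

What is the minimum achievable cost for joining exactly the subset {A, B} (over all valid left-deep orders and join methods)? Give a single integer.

Selinger DP over subsets of {A,B}:
  {B}: scan cost=500, card=500
  {A}: scan cost=250, card=250
  {AB}: card=25000; try (A,hash)→5000, (B,merge)→7500, (A,merge)→7750, (B,hash)→9500, (A,nl_idx)→29500, (B,nl)→125250 …(+1); best=5000 via (A,hash)

5000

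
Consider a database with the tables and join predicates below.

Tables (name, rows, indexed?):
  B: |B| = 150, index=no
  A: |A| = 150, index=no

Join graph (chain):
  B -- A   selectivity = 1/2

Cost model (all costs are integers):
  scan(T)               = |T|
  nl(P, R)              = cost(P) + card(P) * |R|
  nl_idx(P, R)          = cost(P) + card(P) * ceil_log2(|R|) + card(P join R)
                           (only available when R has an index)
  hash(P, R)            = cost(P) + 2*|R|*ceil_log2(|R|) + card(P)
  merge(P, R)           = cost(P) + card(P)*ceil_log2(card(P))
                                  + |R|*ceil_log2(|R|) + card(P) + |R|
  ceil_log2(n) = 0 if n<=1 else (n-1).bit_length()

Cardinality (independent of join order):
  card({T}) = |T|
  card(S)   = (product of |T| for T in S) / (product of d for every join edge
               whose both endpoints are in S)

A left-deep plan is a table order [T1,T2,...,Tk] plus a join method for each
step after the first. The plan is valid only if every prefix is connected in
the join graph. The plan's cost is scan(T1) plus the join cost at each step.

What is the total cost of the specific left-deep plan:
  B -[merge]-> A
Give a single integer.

step 1: scan B: cost=150, card=150
step 2: join A via merge
    card(P join A) = 150*150/(2) = 11250
    cost = 150 + 150*8 + 150*8 + 150 + 150 = 2850

2850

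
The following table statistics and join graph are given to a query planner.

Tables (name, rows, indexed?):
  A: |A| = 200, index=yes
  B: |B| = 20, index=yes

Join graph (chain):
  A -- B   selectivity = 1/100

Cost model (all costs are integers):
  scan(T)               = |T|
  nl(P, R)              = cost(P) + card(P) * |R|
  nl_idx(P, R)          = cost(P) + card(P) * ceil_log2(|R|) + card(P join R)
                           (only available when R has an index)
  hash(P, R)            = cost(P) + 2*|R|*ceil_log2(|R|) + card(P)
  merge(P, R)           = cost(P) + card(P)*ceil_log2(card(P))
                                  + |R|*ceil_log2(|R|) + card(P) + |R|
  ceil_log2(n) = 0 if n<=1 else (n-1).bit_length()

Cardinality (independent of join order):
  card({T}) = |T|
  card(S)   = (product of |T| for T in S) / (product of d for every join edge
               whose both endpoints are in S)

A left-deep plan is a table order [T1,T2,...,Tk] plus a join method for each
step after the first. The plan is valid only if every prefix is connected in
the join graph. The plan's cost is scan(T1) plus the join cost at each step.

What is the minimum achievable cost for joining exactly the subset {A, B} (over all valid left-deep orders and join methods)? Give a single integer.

220

Selinger DP over subsets of {A,B}:
  {A}: scan cost=200, card=200
  {B}: scan cost=20, card=20
  {AB}: card=40; try (A,nl_idx)→220, (B,hash)→600, (B,nl_idx)→1240, (A,merge)→1940, (B,merge)→2120, (A,hash)→3240 …(+2); best=220 via (A,nl_idx)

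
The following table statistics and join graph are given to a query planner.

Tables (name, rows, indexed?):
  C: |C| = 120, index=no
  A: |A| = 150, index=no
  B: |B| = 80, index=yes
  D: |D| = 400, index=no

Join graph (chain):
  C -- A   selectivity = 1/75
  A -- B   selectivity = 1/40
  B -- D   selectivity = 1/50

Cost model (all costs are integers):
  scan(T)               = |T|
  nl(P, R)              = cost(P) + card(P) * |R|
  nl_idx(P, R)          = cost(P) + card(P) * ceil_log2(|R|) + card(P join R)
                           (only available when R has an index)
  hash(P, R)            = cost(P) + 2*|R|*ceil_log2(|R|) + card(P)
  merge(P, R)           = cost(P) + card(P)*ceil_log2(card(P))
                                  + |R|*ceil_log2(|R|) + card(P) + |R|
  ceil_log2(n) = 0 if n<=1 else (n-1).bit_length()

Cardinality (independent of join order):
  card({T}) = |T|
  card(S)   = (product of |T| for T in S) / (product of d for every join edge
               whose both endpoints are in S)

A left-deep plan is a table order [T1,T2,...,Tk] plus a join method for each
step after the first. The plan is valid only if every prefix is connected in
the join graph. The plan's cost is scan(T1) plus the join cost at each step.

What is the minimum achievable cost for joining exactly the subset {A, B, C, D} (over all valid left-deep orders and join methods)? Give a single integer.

Selinger DP over subsets of {A,B,C,D}:
  {C}: scan cost=120, card=120
  {A}: scan cost=150, card=150
  {B}: scan cost=80, card=80
  {D}: scan cost=400, card=400
  {AC}: card=240; try (C,hash)→1980, (A,merge)→2430, (C,merge)→2460, (A,hash)→2640, (A,nl)→18120, (C,nl)→18150; best=1980 via (C,hash)
  {AB}: card=300; try (B,hash)→1420, (B,nl_idx)→1500, (A,merge)→2070, (B,merge)→2140, (A,hash)→2560, (A,nl)→12080 …(+1); best=1420 via (B,hash)
  {BD}: card=640; try (B,hash)→1920, (B,nl_idx)→3840, (D,merge)→4720, (B,merge)→5040, (D,hash)→7360, (D,nl)→32080 …(+1); best=1920 via (B,hash)
  {ABC}: card=480; try (B,hash)→3340, (C,hash)→3400, (B,nl_idx)→4140, (B,merge)→4780, (C,merge)→5380, (B,nl)→21180 …(+1); best=3340 via (B,hash)
  {ABD}: card=2400; try (A,hash)→4960, (D,merge)→8420, (D,hash)→8920, (A,merge)→10310, (A,nl)→97920, (D,nl)→121420; best=4960 via (A,hash)
  {ABCD}: card=3840; try (C,hash)→9040, (D,hash)→11020, (D,merge)→12140, (C,merge)→37120, (D,nl)→195340, (C,nl)→292960; best=9040 via (C,hash)

9040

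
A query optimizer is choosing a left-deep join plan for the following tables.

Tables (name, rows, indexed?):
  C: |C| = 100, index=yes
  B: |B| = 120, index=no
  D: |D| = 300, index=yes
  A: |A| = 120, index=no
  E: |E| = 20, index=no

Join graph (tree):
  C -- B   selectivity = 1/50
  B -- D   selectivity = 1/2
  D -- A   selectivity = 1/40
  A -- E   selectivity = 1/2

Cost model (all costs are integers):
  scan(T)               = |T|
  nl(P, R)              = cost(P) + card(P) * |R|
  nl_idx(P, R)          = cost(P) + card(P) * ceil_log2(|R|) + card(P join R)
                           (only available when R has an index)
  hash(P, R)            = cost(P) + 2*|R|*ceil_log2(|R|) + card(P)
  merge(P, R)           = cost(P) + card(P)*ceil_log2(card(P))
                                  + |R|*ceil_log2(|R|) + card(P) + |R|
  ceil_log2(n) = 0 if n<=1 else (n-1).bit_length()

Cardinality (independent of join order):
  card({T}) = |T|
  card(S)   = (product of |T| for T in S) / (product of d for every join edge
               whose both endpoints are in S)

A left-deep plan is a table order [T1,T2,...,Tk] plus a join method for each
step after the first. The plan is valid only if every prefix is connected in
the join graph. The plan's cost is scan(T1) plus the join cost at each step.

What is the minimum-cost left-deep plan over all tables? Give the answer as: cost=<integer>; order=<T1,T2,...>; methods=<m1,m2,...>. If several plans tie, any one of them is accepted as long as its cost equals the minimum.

Selinger DP (subsets sized 1..n):
  {C}: scan cost=100, card=100
  {B}: scan cost=120, card=120
  {D}: scan cost=300, card=300
  {A}: scan cost=120, card=120
  {E}: scan cost=20, card=20
  {BC}: card=240; try (C,nl_idx)→1200, (C,hash)→1640, (B,merge)→1860, (C,merge)→1880, (B,hash)→1880, (B,nl)→12100 …(+1); best=1200 via (C,nl_idx)
  {BD}: card=18000; try (B,hash)→2280, (D,merge)→4080, (B,merge)→4260, (D,hash)→5640, (D,nl_idx)→19200, (D,nl)→36120 …(+1); best=2280 via (B,hash)
  {AD}: card=900; try (D,nl_idx)→2100, (A,hash)→2280, (D,merge)→4080, (A,merge)→4260, (D,hash)→5640, (D,nl)→36120 …(+1); best=2100 via (D,nl_idx)
  {AE}: card=1200; try (E,hash)→440, (A,merge)→1100, (E,merge)→1200, (A,hash)→1720, (A,nl)→2420, (E,nl)→2520; best=440 via (E,hash)
  {BCD}: card=36000; try (D,merge)→6360, (D,hash)→6840, (C,hash)→21680, (D,nl_idx)→39360, (D,nl)→73200, (C,nl_idx)→164280 …(+2); best=6360 via (D,merge)
  {ABD}: card=54000; try (B,hash)→4680, (B,merge)→12960, (A,hash)→21960, (B,nl)→110100, (A,merge)→291240, (A,nl)→2162280; best=4680 via (B,hash)
  {ADE}: card=9000; try (E,hash)→3200, (D,hash)→7040, (E,merge)→12120, (D,merge)→17840, (E,nl)→20100, (D,nl_idx)→20240 …(+1); best=3200 via (E,hash)
  {ABCD}: card=108000; try (A,hash)→44040, (C,hash)→60080, (C,nl_idx)→490680, (A,merge)→619320, (C,merge)→923480, (A,nl)→4326360 …(+1); best=44040 via (A,hash)
  {ABDE}: card=540000; try (B,hash)→13880, (E,hash)→58880, (B,merge)→139160, (E,merge)→922800, (B,nl)→1083200, (E,nl)→1084680; best=13880 via (B,hash)
  {ABCDE}: card=1080000; try (E,hash)→152240, (C,hash)→555280, (E,merge)→1988160, (E,nl)→2204040, (C,nl_idx)→4873880, (C,merge)→11354680 …(+1); best=152240 via (E,hash)

cost=152240; order=B,C,D,A,E; methods=nl_idx,merge,hash,hash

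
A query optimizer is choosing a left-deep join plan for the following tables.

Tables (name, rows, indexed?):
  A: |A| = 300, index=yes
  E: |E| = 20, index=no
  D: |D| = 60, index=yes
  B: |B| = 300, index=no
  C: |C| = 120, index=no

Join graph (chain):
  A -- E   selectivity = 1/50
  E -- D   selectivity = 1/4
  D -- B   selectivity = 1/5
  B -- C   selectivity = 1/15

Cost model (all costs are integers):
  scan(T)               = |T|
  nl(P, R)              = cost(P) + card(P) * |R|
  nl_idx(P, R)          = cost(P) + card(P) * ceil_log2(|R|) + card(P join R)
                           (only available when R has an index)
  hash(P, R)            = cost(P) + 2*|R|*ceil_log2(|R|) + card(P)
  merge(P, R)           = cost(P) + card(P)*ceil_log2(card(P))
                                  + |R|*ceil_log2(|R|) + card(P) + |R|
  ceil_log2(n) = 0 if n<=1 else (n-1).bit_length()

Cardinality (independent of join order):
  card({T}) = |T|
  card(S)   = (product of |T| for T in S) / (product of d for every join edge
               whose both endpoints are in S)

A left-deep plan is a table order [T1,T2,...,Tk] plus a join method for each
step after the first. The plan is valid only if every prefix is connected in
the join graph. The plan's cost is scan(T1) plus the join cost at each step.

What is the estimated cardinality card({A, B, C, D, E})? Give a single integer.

Tables in S: A(300), B(300), C(120), D(60), E(20)
Edges inside S: A-E(d=50), E-D(d=4), D-B(d=5), B-C(d=15)
numerator = 300 * 300 * 120 * 60 * 20 = 12960000000
denominator = 50 * 4 * 5 * 15 = 15000
card(S) = 12960000000 / 15000 = 864000

864000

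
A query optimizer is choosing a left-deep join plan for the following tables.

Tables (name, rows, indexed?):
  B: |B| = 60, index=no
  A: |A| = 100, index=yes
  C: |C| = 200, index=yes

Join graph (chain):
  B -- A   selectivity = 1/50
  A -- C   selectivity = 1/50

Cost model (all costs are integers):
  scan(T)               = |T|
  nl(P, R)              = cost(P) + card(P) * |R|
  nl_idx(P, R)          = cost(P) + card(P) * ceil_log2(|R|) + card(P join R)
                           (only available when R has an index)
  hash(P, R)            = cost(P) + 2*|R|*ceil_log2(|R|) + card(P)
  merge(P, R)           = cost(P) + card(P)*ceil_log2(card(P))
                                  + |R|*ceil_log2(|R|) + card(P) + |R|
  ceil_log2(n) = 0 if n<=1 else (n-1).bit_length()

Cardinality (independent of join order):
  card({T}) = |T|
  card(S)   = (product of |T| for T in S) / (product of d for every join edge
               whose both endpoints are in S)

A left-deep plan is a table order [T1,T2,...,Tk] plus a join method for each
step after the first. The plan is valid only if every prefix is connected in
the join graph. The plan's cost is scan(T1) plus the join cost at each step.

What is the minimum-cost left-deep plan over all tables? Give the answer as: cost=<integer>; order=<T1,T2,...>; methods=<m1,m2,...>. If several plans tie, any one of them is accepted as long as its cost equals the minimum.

Selinger DP (subsets sized 1..n):
  {B}: scan cost=60, card=60
  {A}: scan cost=100, card=100
  {C}: scan cost=200, card=200
  {AB}: card=120; try (A,nl_idx)→600, (B,hash)→920, (A,merge)→1280, (B,merge)→1320, (A,hash)→1520, (A,nl)→6060 …(+1); best=600 via (A,nl_idx)
  {AC}: card=400; try (C,nl_idx)→1300, (A,hash)→1800, (A,nl_idx)→2000, (C,merge)→2700, (A,merge)→2800, (C,hash)→3400 …(+2); best=1300 via (C,nl_idx)
  {ABC}: card=480; try (C,nl_idx)→2040, (B,hash)→2420, (C,merge)→3360, (C,hash)→3920, (B,merge)→5720, (C,nl)→24600 …(+1); best=2040 via (C,nl_idx)

cost=2040; order=B,A,C; methods=nl_idx,nl_idx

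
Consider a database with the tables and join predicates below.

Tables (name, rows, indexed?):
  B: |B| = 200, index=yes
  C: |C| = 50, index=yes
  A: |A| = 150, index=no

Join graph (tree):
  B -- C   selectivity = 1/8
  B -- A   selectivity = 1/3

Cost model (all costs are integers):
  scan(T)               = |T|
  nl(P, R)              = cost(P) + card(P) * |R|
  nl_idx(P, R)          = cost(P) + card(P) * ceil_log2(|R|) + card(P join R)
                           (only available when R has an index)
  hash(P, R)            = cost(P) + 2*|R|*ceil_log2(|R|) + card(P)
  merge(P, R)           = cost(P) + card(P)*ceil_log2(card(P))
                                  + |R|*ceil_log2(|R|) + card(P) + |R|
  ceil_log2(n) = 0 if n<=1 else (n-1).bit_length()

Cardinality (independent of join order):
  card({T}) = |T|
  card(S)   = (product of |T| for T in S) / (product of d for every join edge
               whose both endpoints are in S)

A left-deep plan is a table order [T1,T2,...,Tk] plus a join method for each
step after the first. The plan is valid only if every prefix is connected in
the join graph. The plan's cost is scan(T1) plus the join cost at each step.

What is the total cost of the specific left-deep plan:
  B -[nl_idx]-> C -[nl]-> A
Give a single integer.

step 1: scan B: cost=200, card=200
step 2: join C via nl_idx
    card(P join C) = 200*50/(8) = 1250
    cost = 200 + 200*6 + 1250 = 2650
step 3: join A via nl
    card(P join A) = 1250*150/(3) = 62500
    cost = 2650 + 1250*150 = 190150

190150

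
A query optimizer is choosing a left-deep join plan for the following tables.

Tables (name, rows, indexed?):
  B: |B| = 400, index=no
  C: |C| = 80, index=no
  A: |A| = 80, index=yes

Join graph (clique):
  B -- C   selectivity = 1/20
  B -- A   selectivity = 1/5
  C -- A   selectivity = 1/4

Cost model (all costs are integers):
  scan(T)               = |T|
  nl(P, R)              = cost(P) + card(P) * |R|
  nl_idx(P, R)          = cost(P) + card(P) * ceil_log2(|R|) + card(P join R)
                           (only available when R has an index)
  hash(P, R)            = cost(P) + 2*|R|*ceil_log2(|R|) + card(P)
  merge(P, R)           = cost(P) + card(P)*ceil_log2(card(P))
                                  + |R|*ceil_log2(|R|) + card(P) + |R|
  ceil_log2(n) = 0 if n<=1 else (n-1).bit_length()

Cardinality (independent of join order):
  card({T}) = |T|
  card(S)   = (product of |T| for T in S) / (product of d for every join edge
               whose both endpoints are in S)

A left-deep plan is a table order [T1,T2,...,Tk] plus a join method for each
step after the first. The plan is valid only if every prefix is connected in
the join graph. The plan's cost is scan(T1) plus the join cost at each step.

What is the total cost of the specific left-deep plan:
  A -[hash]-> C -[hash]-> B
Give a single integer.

10080

step 1: scan A: cost=80, card=80
step 2: join C via hash
    card(P join C) = 80*80/(4) = 1600
    cost = 80 + 2*80*7 + 80 = 1280
step 3: join B via hash
    card(P join B) = 1600*400/(20*5) = 6400
    cost = 1280 + 2*400*9 + 1600 = 10080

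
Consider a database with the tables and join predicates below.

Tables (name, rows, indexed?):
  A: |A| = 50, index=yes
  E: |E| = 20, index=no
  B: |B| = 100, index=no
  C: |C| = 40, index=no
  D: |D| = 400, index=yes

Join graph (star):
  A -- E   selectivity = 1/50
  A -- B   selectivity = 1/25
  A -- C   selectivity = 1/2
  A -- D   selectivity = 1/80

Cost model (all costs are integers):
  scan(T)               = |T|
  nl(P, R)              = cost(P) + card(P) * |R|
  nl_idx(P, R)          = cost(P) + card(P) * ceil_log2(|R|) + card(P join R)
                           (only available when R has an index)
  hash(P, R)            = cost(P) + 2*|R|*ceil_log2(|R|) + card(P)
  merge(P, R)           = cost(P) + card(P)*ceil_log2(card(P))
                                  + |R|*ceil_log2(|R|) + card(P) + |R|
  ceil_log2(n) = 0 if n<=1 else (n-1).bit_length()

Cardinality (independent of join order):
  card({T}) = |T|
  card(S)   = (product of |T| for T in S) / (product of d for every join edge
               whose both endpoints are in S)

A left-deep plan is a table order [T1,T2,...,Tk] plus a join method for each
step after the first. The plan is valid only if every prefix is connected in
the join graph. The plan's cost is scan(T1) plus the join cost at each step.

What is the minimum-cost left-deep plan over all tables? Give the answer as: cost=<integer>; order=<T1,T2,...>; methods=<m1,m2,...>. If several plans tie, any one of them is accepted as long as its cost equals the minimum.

cost=2820; order=E,A,D,B,C; methods=nl_idx,nl_idx,hash,hash

Selinger DP (subsets sized 1..n):
  {A}: scan cost=50, card=50
  {E}: scan cost=20, card=20
  {B}: scan cost=100, card=100
  {C}: scan cost=40, card=40
  {D}: scan cost=400, card=400
  {AE}: card=20; try (A,nl_idx)→160, (E,hash)→300, (A,merge)→490, (E,merge)→520, (A,hash)→640, (A,nl)→1020 …(+1); best=160 via (A,nl_idx)
  {AB}: card=200; try (A,hash)→800, (A,nl_idx)→900, (B,merge)→1200, (A,merge)→1250, (B,hash)→1500, (B,nl)→5050 …(+1); best=800 via (A,hash)
  {AC}: card=1000; try (C,hash)→580, (A,merge)→670, (C,merge)→680, (A,hash)→680, (A,nl_idx)→1280, (A,nl)→2040 …(+1); best=580 via (C,hash)
  {AD}: card=250; try (D,nl_idx)→750, (A,hash)→1400, (A,nl_idx)→3050, (D,merge)→4400, (A,merge)→4750, (D,hash)→7300 …(+2); best=750 via (D,nl_idx)
  {ABE}: card=80; try (B,merge)→1080, (E,hash)→1200, (B,hash)→1580, (B,nl)→2160, (E,merge)→2720, (E,nl)→4800; best=1080 via (B,merge)
  {ACE}: card=400; try (C,merge)→560, (C,hash)→660, (C,nl)→960, (E,hash)→1780, (E,merge)→11700, (E,nl)→20580; best=560 via (C,merge)
  {ADE}: card=100; try (D,nl_idx)→440, (E,hash)→1200, (E,merge)→3120, (D,merge)→4280, (E,nl)→5750, (D,hash)→7380 …(+1); best=440 via (D,nl_idx)
  {ABC}: card=4000; try (C,hash)→1480, (C,merge)→2880, (B,hash)→2980, (C,nl)→8800, (B,merge)→12380, (B,nl)→100580; best=1480 via (C,hash)
  {ABD}: card=1000; try (B,hash)→2400, (D,nl_idx)→3600, (B,merge)→3800, (D,merge)→6600, (D,hash)→8200, (B,nl)→25750 …(+1); best=2400 via (B,hash)
  {ACD}: card=5000; try (C,hash)→1480, (C,merge)→3280, (D,hash)→8780, (C,nl)→10750, (D,nl_idx)→14580, (D,merge)→15580 …(+1); best=1480 via (C,hash)
  {ABCE}: card=1600; try (C,hash)→1640, (C,merge)→2000, (B,hash)→2360, (C,nl)→4280, (B,merge)→5360, (E,hash)→5680 …(+3); best=1640 via (C,hash)
  {ABDE}: card=400; try (B,hash)→1940, (B,merge)→2040, (D,nl_idx)→2200, (E,hash)→3600, (D,merge)→5720, (D,hash)→8360 …(+4); best=1940 via (B,hash)
  {ACDE}: card=2000; try (C,hash)→1020, (C,merge)→1520, (C,nl)→4440, (D,nl_idx)→6160, (E,hash)→6680, (D,hash)→8160 …(+4); best=1020 via (C,hash)
  {ABCD}: card=20000; try (C,hash)→3880, (B,hash)→7880, (D,hash)→12680, (C,merge)→13680, (C,nl)→42400, (D,merge)→57480 …(+4); best=3880 via (C,hash)
  {ABCDE}: card=8000; try (C,hash)→2820, (B,hash)→4420, (C,merge)→6220, (D,hash)→10440, (C,nl)→17940, (D,nl_idx)→24040 …(+7); best=2820 via (C,hash)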